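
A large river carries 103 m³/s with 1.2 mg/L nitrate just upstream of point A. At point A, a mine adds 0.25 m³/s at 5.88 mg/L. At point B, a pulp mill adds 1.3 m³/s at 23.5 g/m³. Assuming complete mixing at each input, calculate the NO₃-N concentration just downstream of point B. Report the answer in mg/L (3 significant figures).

1.49 mg/L

After input A: C = (103·1.2 + 0.25·5.88) / 103.2 = 1.211 mg/L.
After input B: C = (103.2·1.211 + 1.3·23.5) / 104.5 = 1.488 mg/L.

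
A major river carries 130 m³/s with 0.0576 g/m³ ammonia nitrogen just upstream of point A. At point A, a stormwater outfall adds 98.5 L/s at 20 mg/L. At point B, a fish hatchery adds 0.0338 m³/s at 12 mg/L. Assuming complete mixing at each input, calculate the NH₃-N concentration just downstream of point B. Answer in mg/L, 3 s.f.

98.5 L/s = 0.0985 m³/s.
After input A: C = (130·0.0576 + 0.0985·20) / 130.1 = 0.0727 mg/L.
After input B: C = (130.1·0.0727 + 0.0338·12) / 130.1 = 0.0758 mg/L.

0.0758 mg/L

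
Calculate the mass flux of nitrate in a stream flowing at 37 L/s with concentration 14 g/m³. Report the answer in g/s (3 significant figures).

37 L/s = 0.037 m³/s.
Mass flux = Q·C = 0.037 m³/s × 14 g/m³ = 0.518 g/s.

0.518 g/s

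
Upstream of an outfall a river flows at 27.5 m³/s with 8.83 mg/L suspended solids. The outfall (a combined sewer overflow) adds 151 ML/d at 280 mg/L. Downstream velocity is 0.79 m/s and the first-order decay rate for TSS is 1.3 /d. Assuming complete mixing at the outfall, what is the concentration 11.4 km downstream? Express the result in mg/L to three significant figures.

151 ML/d = 1.748 m³/s.
After complete mixing, C₀ = (1.748·280 + 27.5·8.83) / 29.25 = 25.03 mg/L.
Travel time t = 1.14e+04 m / 0.79 m/s = 1.443e+04 s = 0.167 d.
C = 25.03·exp(−1.3·0.167) = 25.03·0.8048 = 20.15 mg/L.

20.1 mg/L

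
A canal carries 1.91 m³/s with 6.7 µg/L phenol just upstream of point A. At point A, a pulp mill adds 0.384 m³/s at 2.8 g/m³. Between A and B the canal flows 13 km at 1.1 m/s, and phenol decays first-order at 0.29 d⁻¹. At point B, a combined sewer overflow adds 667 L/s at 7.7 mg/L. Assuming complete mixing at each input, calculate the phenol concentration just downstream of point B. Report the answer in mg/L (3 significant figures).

2.09 mg/L

6.7 µg/L = 0.0067 mg/L.
After input A: C = (1.91·0.0067 + 0.384·2.8) / 2.294 = 0.4743 mg/L.
Over the 13 km reach to input B (t = 1.182e+04 s = 0.1368 d), decay gives C = 0.4743·exp(−0.29·0.1368) = 0.4558 mg/L.
667 L/s = 0.667 m³/s.
After input B: C = (2.294·0.4558 + 0.667·7.7) / 2.961 = 2.088 mg/L.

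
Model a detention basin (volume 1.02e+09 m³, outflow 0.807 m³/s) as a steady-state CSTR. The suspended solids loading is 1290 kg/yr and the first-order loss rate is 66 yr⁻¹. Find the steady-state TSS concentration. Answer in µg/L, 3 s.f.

0.0192 µg/L

Outflow Q = 0.807 m³/s × 3.156e+07 s/yr = 2.547e+07 m³/yr.
Steady-state CSTR mass balance: W = Q·C + k·V·C, so C = W/(Q + kV).
Q + kV = 2.547e+07 + 66·1.02e+09 = 6.735e+10 m³/yr.
C = 1290/6.735e+10 = 1.915e-08 kg/m³ = 1.915e-05 mg/L = 0.01915 µg/L.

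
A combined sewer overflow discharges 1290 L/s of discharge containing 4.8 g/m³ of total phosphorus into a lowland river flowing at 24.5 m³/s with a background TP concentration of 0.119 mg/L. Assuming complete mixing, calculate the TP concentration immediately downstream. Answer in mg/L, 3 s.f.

0.353 mg/L

1290 L/s = 1.29 m³/s.
Flow-weighted mixing gives C = (1.29·4.8 + 24.5·0.119) / (1.29 + 24.5) = 9.107/25.79 = 0.3531 mg/L.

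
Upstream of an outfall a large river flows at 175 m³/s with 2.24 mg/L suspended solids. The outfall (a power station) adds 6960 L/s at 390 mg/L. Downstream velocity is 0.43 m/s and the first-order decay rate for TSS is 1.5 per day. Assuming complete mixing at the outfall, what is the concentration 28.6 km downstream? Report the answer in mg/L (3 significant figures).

5.38 mg/L

6960 L/s = 6.96 m³/s.
After complete mixing, C₀ = (6.96·390 + 175·2.24) / 182 = 17.07 mg/L.
Travel time t = 2.86e+04 m / 0.43 m/s = 6.651e+04 s = 0.7698 d.
C = 17.07·exp(−1.5·0.7698) = 17.07·0.3151 = 5.38 mg/L.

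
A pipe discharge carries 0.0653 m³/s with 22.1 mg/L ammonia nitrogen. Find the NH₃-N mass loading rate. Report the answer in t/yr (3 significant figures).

45.5 t/yr

Mass flux = Q·C = 0.0653 m³/s × 22.1 g/m³ = 1.443 g/s.
= 1.443 g/s × 31.56 = 45.54 t/yr.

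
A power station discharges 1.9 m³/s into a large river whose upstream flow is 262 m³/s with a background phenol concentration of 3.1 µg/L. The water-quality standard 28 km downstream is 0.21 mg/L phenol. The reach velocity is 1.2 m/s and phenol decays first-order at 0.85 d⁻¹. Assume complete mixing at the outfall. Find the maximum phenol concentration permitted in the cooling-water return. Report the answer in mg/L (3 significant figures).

36.3 mg/L

3.1 µg/L = 0.0031 mg/L.
Travel time to the compliance point: t = 2.8e+04/1.2 = 2.333e+04 s = 0.2701 d; decay factor exp(−0.85·0.2701) = 0.7949.
So the concentration just after mixing may be at most 0.21/0.7949 = 0.2642 mg/L.
Mass balance: 0.2642·263.9 = 1.9·Cₑ + 262·0.0031.
Cₑ = (69.72 − 0.8122) / 1.9 = 36.27 mg/L.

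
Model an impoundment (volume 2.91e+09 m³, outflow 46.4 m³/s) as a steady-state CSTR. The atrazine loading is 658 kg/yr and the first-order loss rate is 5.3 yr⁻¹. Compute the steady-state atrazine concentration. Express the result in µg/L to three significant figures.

Outflow Q = 46.4 m³/s × 3.156e+07 s/yr = 1.464e+09 m³/yr.
Steady-state CSTR mass balance: W = Q·C + k·V·C, so C = W/(Q + kV).
Q + kV = 1.464e+09 + 5.3·2.91e+09 = 1.689e+10 m³/yr.
C = 658/1.689e+10 = 3.896e-08 kg/m³ = 3.896e-05 mg/L = 0.03896 µg/L.

0.0390 µg/L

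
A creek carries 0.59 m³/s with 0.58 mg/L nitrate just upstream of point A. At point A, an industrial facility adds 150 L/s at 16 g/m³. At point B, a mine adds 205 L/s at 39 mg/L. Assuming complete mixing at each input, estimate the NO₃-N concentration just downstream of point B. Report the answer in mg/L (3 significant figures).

150 L/s = 0.15 m³/s.
After input A: C = (0.59·0.58 + 0.15·16) / 0.74 = 3.706 mg/L.
205 L/s = 0.205 m³/s.
After input B: C = (0.74·3.706 + 0.205·39) / 0.945 = 11.36 mg/L.

11.4 mg/L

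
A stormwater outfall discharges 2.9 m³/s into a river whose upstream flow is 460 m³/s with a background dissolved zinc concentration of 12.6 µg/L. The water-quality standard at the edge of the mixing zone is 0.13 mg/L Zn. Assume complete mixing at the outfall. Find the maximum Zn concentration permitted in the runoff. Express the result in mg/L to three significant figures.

18.8 mg/L

12.6 µg/L = 0.0126 mg/L.
Mass balance: 0.13·462.9 = 2.9·Cₑ + 460·0.0126.
Cₑ = (60.18 − 5.796) / 2.9 = 18.75 mg/L.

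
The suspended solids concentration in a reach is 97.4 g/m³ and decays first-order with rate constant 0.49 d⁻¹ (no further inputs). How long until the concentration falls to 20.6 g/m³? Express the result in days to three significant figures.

t = ln(C₀/C)/k = ln(97.4/20.6)/0.49 = 1.554/0.49 = 3.17 d.

3.17 d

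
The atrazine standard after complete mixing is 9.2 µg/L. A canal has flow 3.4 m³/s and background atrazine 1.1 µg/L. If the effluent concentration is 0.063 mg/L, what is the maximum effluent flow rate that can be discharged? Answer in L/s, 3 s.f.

1.1 µg/L = 0.0011 mg/L.
9.2 µg/L = 0.0092 mg/L.
Mass balance at complete mixing: C_std·(Q_w + Q_r) = Q_w·C_e + Q_r·C_b.
Rearranging, Q_w = Q_r·(C_std − C_b)/(C_e − C_std) = 3.4·(0.0092 − 0.0011) / (0.063 − 0.0092) = 0.5119 m³/s.
= 511.9 L/s.

512 L/s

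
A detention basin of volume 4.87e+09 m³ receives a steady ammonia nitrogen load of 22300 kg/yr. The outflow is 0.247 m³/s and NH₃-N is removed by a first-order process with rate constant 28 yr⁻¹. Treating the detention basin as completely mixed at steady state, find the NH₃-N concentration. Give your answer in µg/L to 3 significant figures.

Outflow Q = 0.247 m³/s × 3.156e+07 s/yr = 7.795e+06 m³/yr.
Steady-state CSTR mass balance: W = Q·C + k·V·C, so C = W/(Q + kV).
Q + kV = 7.795e+06 + 28·4.87e+09 = 1.364e+11 m³/yr.
C = 22300/1.364e+11 = 1.635e-07 kg/m³ = 0.0001635 mg/L = 0.1635 µg/L.

0.164 µg/L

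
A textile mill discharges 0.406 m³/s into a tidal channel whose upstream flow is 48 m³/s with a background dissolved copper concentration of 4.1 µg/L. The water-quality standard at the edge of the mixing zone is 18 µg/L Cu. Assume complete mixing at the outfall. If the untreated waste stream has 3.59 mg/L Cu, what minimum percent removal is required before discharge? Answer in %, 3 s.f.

53.7 %

4.1 µg/L = 0.0041 mg/L.
18 µg/L = 0.018 mg/L.
Mass balance: 0.018·48.41 = 0.406·Cₑ + 48·0.0041.
Cₑ = (0.8713 − 0.1968) / 0.406 = 1.661 mg/L.
Required removal = 1 − 1.661/3.59 = 53.72 %.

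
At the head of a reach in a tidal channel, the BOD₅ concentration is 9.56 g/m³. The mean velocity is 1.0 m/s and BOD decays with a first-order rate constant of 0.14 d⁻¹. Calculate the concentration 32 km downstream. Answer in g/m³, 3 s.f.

Travel time t = 32 km / 1.0 m/s = 3.2e+04/1.0 = 3.2e+04 s = 0.3704 d.
First-order decay: C = 9.56·exp(−0.14·0.3704) = 9.56·0.9495 = 9.077 g/m³.

9.08 g/m³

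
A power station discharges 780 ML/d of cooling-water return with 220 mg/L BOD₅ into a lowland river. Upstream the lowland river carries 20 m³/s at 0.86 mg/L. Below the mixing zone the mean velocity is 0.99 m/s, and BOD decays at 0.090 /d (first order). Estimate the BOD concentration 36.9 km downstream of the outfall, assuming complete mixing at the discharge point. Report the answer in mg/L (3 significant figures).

66.4 mg/L

780 ML/d = 9.028 m³/s.
After complete mixing, C₀ = (9.028·220 + 20·0.86) / 29.03 = 69.01 mg/L.
Travel time t = 3.69e+04 m / 0.99 m/s = 3.727e+04 s = 0.4314 d.
C = 69.01·exp(−0.090·0.4314) = 69.01·0.9619 = 66.39 mg/L.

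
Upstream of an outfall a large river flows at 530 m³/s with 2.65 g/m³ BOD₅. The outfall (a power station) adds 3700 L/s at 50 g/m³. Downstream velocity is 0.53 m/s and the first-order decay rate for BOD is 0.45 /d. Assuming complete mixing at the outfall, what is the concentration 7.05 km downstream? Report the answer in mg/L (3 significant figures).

3700 L/s = 3.7 m³/s.
After complete mixing, C₀ = (3.7·50 + 530·2.65) / 533.7 = 2.978 mg/L.
Travel time t = 7050 m / 0.53 m/s = 1.33e+04 s = 0.154 d.
C = 2.978·exp(−0.45·0.154) = 2.978·0.9331 = 2.779 mg/L.

2.78 mg/L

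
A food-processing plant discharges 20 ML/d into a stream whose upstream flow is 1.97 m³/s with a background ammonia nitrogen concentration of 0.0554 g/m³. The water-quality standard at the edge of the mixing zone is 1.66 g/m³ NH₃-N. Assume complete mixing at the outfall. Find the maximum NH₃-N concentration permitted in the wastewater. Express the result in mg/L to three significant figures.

15.3 mg/L

20 ML/d = 0.2315 m³/s.
Mass balance: 1.66·2.201 = 0.2315·Cₑ + 1.97·0.0554.
Cₑ = (3.654 − 0.1091) / 0.2315 = 15.32 mg/L.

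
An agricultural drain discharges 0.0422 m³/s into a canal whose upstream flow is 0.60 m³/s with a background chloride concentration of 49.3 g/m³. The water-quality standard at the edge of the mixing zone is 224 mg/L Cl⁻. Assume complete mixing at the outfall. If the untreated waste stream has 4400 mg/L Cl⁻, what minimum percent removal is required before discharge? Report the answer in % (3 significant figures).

Mass balance: 224·0.6422 = 0.0422·Cₑ + 0.6·49.3.
Cₑ = (143.9 − 29.58) / 0.0422 = 2708 mg/L.
Required removal = 1 − 2708/4400 = 38.46 %.

38.5 %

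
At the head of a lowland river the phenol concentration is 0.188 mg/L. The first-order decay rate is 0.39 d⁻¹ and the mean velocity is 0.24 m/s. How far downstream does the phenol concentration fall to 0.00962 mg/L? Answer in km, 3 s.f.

From C = C₀·e^(−kt), t = ln(C₀/C)/k = ln(0.188/0.00962)/0.39 = 2.973/0.39 = 7.622 d.
Distance = v·t = 0.24 m/s × 6.585e+05 s = 1.581e+05 m = 158.1 km.

158 km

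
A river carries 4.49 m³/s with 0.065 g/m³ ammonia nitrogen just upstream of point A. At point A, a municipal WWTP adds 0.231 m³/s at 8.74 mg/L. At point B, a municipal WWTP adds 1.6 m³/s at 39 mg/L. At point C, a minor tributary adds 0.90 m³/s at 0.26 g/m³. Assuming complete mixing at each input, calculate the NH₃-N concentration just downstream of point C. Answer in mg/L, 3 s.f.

After input A: C = (4.49·0.065 + 0.231·8.74) / 4.721 = 0.4895 mg/L.
After input B: C = (4.721·0.4895 + 1.6·39) / 6.321 = 10.24 mg/L.
After input C: C = (6.321·10.24 + 0.9·0.26) / 7.221 = 8.994 mg/L.

8.99 mg/L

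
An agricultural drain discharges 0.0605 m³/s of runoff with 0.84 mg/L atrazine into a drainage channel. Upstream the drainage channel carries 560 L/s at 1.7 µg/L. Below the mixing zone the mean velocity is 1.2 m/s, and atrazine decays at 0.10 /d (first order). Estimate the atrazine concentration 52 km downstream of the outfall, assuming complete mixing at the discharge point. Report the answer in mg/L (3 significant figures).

0.0794 mg/L

560 L/s = 0.56 m³/s.
1.7 µg/L = 0.0017 mg/L.
After complete mixing, C₀ = (0.0605·0.84 + 0.56·0.0017) / 0.6205 = 0.08344 mg/L.
Travel time t = 5.2e+04 m / 1.2 m/s = 4.333e+04 s = 0.5015 d.
C = 0.08344·exp(−0.10·0.5015) = 0.08344·0.9511 = 0.07935 mg/L.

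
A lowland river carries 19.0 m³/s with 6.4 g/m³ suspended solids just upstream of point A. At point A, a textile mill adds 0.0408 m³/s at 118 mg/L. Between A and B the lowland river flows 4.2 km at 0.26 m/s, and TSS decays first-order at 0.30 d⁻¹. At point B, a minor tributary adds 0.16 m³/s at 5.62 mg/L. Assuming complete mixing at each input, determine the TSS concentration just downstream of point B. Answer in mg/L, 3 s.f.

6.27 mg/L

After input A: C = (19·6.4 + 0.0408·118) / 19.04 = 6.639 mg/L.
Over the 4.2 km reach to input B (t = 1.615e+04 s = 0.187 d), decay gives C = 6.639·exp(−0.30·0.187) = 6.277 mg/L.
After input B: C = (19.04·6.277 + 0.16·5.62) / 19.2 = 6.272 mg/L.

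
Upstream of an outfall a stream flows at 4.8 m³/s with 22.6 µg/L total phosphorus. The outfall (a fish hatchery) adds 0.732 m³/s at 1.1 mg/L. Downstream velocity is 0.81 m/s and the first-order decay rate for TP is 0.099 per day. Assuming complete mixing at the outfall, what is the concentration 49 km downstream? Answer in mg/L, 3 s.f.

22.6 µg/L = 0.0226 mg/L.
After complete mixing, C₀ = (0.732·1.1 + 4.8·0.0226) / 5.532 = 0.1652 mg/L.
Travel time t = 4.9e+04 m / 0.81 m/s = 6.049e+04 s = 0.7002 d.
C = 0.1652·exp(−0.099·0.7002) = 0.1652·0.933 = 0.1541 mg/L.

0.154 mg/L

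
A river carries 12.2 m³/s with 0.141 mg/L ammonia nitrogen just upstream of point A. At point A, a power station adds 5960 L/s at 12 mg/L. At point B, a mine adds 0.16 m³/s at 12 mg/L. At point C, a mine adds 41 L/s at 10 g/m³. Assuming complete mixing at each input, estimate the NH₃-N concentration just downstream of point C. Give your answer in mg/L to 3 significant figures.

4.12 mg/L

5960 L/s = 5.96 m³/s.
After input A: C = (12.2·0.141 + 5.96·12) / 18.16 = 4.033 mg/L.
After input B: C = (18.16·4.033 + 0.16·12) / 18.32 = 4.103 mg/L.
41 L/s = 0.041 m³/s.
After input C: C = (18.32·4.103 + 0.041·10) / 18.36 = 4.116 mg/L.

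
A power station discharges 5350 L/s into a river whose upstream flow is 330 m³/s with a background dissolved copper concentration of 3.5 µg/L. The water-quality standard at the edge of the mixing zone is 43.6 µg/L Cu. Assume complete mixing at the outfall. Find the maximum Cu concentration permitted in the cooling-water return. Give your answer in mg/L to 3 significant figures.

2.52 mg/L

5350 L/s = 5.35 m³/s.
3.5 µg/L = 0.0035 mg/L.
43.6 µg/L = 0.0436 mg/L.
Mass balance: 0.0436·335.4 = 5.35·Cₑ + 330·0.0035.
Cₑ = (14.62 − 1.155) / 5.35 = 2.517 mg/L.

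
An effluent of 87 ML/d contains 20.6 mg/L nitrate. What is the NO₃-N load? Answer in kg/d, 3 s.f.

1790 kg/d

87 ML/d = 1.007 m³/s.
Mass flux = Q·C = 1.007 m³/s × 20.6 g/m³ = 20.74 g/s.
= 20.74 g/s × 86.4 = 1792 kg/d.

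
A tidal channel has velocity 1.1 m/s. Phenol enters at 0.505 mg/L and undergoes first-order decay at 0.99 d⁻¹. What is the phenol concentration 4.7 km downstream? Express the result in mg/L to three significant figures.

0.481 mg/L

Travel time t = 4.7 km / 1.1 m/s = 4700/1.1 = 4273 s = 0.04945 d.
First-order decay: C = 0.505·exp(−0.99·0.04945) = 0.505·0.9522 = 0.4809 mg/L.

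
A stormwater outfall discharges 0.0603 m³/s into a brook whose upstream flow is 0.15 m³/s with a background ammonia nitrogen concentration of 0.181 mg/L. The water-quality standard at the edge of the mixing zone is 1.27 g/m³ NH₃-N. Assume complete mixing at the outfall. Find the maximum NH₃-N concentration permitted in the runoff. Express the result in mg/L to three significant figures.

Mass balance: 1.27·0.2103 = 0.0603·Cₑ + 0.15·0.181.
Cₑ = (0.2671 − 0.02715) / 0.0603 = 3.979 mg/L.

3.98 mg/L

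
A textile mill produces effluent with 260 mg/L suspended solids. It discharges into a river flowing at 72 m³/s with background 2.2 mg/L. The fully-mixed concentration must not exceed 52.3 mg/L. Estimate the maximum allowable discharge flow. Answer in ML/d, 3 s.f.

Mass balance at complete mixing: C_std·(Q_w + Q_r) = Q_w·C_e + Q_r·C_b.
Rearranging, Q_w = Q_r·(C_std − C_b)/(C_e − C_std) = 72·(52.3 − 2.2) / (260 − 52.3) = 17.37 m³/s.
= 1501 ML/d.

1500 ML/d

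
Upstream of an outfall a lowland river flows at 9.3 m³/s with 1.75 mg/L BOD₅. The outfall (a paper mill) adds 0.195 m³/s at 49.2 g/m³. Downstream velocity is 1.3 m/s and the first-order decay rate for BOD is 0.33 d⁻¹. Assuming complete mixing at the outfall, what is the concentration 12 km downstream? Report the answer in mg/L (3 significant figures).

After complete mixing, C₀ = (0.195·49.2 + 9.3·1.75) / 9.495 = 2.724 mg/L.
Travel time t = 1.2e+04 m / 1.3 m/s = 9231 s = 0.1068 d.
C = 2.724·exp(−0.33·0.1068) = 2.724·0.9654 = 2.63 mg/L.

2.63 mg/L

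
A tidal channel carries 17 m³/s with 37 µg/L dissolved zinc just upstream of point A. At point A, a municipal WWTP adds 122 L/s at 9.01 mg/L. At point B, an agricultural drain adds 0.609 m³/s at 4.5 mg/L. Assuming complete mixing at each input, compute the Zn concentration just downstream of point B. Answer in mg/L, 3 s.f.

0.252 mg/L

37 µg/L = 0.037 mg/L.
122 L/s = 0.122 m³/s.
After input A: C = (17·0.037 + 0.122·9.01) / 17.12 = 0.1009 mg/L.
After input B: C = (17.12·0.1009 + 0.609·4.5) / 17.73 = 0.252 mg/L.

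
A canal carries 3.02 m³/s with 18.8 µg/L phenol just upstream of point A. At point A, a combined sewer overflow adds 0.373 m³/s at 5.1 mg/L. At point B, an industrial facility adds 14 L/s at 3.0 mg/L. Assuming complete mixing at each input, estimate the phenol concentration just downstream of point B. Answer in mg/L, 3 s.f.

0.587 mg/L

18.8 µg/L = 0.0188 mg/L.
After input A: C = (3.02·0.0188 + 0.373·5.1) / 3.393 = 0.5774 mg/L.
14 L/s = 0.014 m³/s.
After input B: C = (3.393·0.5774 + 0.014·3) / 3.407 = 0.5873 mg/L.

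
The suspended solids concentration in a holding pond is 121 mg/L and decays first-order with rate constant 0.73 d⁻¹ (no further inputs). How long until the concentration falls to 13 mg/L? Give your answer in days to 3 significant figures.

t = ln(C₀/C)/k = ln(121/13)/0.73 = 2.231/0.73 = 3.056 d.

3.06 d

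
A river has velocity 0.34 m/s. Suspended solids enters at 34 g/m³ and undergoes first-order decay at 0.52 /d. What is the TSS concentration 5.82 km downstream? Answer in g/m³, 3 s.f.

30.7 g/m³

Travel time t = 5.82 km / 0.34 m/s = 5820/0.34 = 1.712e+04 s = 0.1981 d.
First-order decay: C = 34·exp(−0.52·0.1981) = 34·0.9021 = 30.67 g/m³.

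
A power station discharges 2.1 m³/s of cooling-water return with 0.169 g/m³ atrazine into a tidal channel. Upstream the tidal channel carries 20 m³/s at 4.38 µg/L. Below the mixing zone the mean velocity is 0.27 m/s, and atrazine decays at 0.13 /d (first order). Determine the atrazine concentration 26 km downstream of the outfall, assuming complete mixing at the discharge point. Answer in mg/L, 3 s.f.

0.0173 mg/L

4.38 µg/L = 0.00438 mg/L.
After complete mixing, C₀ = (2.1·0.169 + 20·0.00438) / 22.1 = 0.02002 mg/L.
Travel time t = 2.6e+04 m / 0.27 m/s = 9.63e+04 s = 1.115 d.
C = 0.02002·exp(−0.13·1.115) = 0.02002·0.8651 = 0.01732 mg/L.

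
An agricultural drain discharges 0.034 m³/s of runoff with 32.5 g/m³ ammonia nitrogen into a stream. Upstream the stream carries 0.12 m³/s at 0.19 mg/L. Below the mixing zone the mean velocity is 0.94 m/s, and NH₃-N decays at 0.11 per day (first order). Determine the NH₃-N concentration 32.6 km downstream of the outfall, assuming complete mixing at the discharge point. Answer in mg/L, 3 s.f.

After complete mixing, C₀ = (0.034·32.5 + 0.12·0.19) / 0.154 = 7.323 mg/L.
Travel time t = 3.26e+04 m / 0.94 m/s = 3.468e+04 s = 0.4014 d.
C = 7.323·exp(−0.11·0.4014) = 7.323·0.9568 = 7.007 mg/L.

7.01 mg/L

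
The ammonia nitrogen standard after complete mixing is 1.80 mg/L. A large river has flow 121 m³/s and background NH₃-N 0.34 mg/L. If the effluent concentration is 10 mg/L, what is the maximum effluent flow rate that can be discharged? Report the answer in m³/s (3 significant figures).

21.5 m³/s

Mass balance at complete mixing: C_std·(Q_w + Q_r) = Q_w·C_e + Q_r·C_b.
Rearranging, Q_w = Q_r·(C_std − C_b)/(C_e − C_std) = 121·(1.8 − 0.34) / (10 − 1.8) = 21.54 m³/s.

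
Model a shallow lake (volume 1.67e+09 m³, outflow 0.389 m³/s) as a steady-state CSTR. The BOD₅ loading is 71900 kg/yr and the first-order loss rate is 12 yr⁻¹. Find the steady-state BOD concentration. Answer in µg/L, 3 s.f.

Outflow Q = 0.389 m³/s × 3.156e+07 s/yr = 1.228e+07 m³/yr.
Steady-state CSTR mass balance: W = Q·C + k·V·C, so C = W/(Q + kV).
Q + kV = 1.228e+07 + 12·1.67e+09 = 2.005e+10 m³/yr.
C = 71900/2.005e+10 = 3.586e-06 kg/m³ = 0.003586 mg/L = 3.586 µg/L.

3.59 µg/L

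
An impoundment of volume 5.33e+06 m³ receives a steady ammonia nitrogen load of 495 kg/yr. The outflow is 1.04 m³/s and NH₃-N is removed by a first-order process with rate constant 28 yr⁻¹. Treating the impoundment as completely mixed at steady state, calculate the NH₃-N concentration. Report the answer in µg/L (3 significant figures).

2.72 µg/L

Outflow Q = 1.04 m³/s × 3.156e+07 s/yr = 3.282e+07 m³/yr.
Steady-state CSTR mass balance: W = Q·C + k·V·C, so C = W/(Q + kV).
Q + kV = 3.282e+07 + 28·5.33e+06 = 1.821e+08 m³/yr.
C = 495/1.821e+08 = 2.719e-06 kg/m³ = 0.002719 mg/L = 2.719 µg/L.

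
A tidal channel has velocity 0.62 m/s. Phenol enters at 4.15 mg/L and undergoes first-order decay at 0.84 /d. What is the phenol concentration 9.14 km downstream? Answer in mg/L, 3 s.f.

3.60 mg/L

Travel time t = 9.14 km / 0.62 m/s = 9140/0.62 = 1.474e+04 s = 0.1706 d.
First-order decay: C = 4.15·exp(−0.84·0.1706) = 4.15·0.8665 = 3.596 mg/L.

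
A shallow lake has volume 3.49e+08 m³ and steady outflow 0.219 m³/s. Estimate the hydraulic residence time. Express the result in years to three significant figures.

50.5 yr

Q = 0.219 m³/s × 3.156e+07 s/yr = 6.911e+06 m³/yr.
Hydraulic residence time τ = V/Q = 3.49e+08/6.911e+06 = 50.5 yr.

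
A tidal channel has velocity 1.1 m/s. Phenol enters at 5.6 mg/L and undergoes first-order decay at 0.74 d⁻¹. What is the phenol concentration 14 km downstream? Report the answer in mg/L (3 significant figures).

5.02 mg/L

Travel time t = 14 km / 1.1 m/s = 1.4e+04/1.1 = 1.273e+04 s = 0.1473 d.
First-order decay: C = 5.6·exp(−0.74·0.1473) = 5.6·0.8967 = 5.022 mg/L.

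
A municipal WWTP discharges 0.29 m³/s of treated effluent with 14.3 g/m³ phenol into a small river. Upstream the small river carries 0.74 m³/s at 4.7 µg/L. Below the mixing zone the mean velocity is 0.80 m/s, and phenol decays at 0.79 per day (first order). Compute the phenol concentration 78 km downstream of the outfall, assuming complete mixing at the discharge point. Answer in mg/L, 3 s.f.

1.65 mg/L

4.7 µg/L = 0.0047 mg/L.
After complete mixing, C₀ = (0.29·14.3 + 0.74·0.0047) / 1.03 = 4.03 mg/L.
Travel time t = 7.8e+04 m / 0.80 m/s = 9.75e+04 s = 1.128 d.
C = 4.03·exp(−0.79·1.128) = 4.03·0.41 = 1.652 mg/L.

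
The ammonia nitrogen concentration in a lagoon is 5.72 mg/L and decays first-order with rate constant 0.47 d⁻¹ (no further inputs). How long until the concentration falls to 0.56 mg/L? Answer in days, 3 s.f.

t = ln(C₀/C)/k = ln(5.72/0.56)/0.47 = 2.324/0.47 = 4.944 d.

4.94 d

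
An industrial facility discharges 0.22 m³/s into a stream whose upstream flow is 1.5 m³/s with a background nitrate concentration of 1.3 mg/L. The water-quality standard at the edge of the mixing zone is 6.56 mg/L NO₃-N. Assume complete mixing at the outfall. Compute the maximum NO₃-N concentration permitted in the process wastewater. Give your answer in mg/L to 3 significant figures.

Mass balance: 6.56·1.72 = 0.22·Cₑ + 1.5·1.3.
Cₑ = (11.28 − 1.95) / 0.22 = 42.42 mg/L.

42.4 mg/L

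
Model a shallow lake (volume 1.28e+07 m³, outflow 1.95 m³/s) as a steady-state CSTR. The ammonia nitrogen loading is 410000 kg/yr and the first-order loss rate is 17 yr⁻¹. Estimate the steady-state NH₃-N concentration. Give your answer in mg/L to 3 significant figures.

Outflow Q = 1.95 m³/s × 3.156e+07 s/yr = 6.154e+07 m³/yr.
Steady-state CSTR mass balance: W = Q·C + k·V·C, so C = W/(Q + kV).
Q + kV = 6.154e+07 + 17·1.28e+07 = 2.791e+08 m³/yr.
C = 410000/2.791e+08 = 0.001469 kg/m³ = 1.469 mg/L.

1.47 mg/L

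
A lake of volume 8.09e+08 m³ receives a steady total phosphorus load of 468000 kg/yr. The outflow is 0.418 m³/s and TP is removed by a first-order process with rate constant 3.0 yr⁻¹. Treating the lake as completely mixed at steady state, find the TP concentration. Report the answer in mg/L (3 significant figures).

Outflow Q = 0.418 m³/s × 3.156e+07 s/yr = 1.319e+07 m³/yr.
Steady-state CSTR mass balance: W = Q·C + k·V·C, so C = W/(Q + kV).
Q + kV = 1.319e+07 + 3.0·8.09e+08 = 2.44e+09 m³/yr.
C = 468000/2.44e+09 = 0.0001918 kg/m³ = 0.1918 mg/L.

0.192 mg/L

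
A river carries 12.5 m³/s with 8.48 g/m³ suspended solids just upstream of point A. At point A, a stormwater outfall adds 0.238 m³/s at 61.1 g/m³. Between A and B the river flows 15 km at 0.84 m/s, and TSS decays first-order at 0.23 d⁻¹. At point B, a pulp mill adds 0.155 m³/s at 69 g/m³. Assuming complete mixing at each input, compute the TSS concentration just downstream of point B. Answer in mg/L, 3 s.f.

9.74 mg/L

After input A: C = (12.5·8.48 + 0.238·61.1) / 12.74 = 9.463 mg/L.
Over the 15 km reach to input B (t = 1.786e+04 s = 0.2067 d), decay gives C = 9.463·exp(−0.23·0.2067) = 9.024 mg/L.
After input B: C = (12.74·9.024 + 0.155·69) / 12.89 = 9.745 mg/L.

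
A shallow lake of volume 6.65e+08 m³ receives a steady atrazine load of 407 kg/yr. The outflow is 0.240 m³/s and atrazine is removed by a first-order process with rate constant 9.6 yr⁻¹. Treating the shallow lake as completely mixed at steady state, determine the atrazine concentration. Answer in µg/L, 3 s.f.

Outflow Q = 0.240 m³/s × 3.156e+07 s/yr = 7.574e+06 m³/yr.
Steady-state CSTR mass balance: W = Q·C + k·V·C, so C = W/(Q + kV).
Q + kV = 7.574e+06 + 9.6·6.65e+08 = 6.392e+09 m³/yr.
C = 407/6.392e+09 = 6.368e-08 kg/m³ = 6.368e-05 mg/L = 0.06368 µg/L.

0.0637 µg/L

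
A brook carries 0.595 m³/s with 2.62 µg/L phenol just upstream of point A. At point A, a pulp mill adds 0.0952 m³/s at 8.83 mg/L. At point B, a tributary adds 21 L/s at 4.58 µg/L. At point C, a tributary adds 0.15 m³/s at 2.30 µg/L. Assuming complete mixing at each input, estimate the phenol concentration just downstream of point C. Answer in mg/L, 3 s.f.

0.978 mg/L

2.62 µg/L = 0.00262 mg/L.
After input A: C = (0.595·0.00262 + 0.0952·8.83) / 0.6902 = 1.22 mg/L.
21 L/s = 0.021 m³/s.
4.58 µg/L = 0.00458 mg/L.
After input B: C = (0.6902·1.22 + 0.021·0.00458) / 0.7112 = 1.184 mg/L.
2.30 µg/L = 0.0023 mg/L.
After input C: C = (0.7112·1.184 + 0.15·0.0023) / 0.8612 = 0.9784 mg/L.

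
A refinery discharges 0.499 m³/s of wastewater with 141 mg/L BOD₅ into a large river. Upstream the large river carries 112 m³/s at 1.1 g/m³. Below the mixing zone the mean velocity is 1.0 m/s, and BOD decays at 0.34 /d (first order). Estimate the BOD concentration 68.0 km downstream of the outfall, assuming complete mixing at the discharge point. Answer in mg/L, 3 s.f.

After complete mixing, C₀ = (0.499·141 + 112·1.1) / 112.5 = 1.721 mg/L.
Travel time t = 6.8e+04 m / 1.0 m/s = 6.8e+04 s = 0.787 d.
C = 1.721·exp(−0.34·0.787) = 1.721·0.7652 = 1.317 mg/L.

1.32 mg/L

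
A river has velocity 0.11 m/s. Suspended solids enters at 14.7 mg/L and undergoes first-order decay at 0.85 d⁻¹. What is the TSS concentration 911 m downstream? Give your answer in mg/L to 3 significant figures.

Travel time t = 911 m / 0.11 m/s = 911/0.11 = 8282 s = 0.09585 d.
First-order decay: C = 14.7·exp(−0.85·0.09585) = 14.7·0.9218 = 13.55 mg/L.

13.5 mg/L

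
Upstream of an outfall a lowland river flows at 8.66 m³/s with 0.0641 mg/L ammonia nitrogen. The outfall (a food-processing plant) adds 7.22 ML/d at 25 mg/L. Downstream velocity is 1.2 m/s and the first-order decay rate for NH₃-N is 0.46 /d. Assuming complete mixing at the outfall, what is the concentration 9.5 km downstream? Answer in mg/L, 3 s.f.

7.22 ML/d = 0.08356 m³/s.
After complete mixing, C₀ = (0.08356·25 + 8.66·0.0641) / 8.744 = 0.3024 mg/L.
Travel time t = 9500 m / 1.2 m/s = 7917 s = 0.09163 d.
C = 0.3024·exp(−0.46·0.09163) = 0.3024·0.9587 = 0.2899 mg/L.

0.290 mg/L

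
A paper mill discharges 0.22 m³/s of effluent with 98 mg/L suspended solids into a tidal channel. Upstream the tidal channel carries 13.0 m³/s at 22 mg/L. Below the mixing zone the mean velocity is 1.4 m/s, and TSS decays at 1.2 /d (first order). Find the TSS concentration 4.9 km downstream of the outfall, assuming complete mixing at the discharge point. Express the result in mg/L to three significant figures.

22.2 mg/L

After complete mixing, C₀ = (0.22·98 + 13·22) / 13.22 = 23.26 mg/L.
Travel time t = 4900 m / 1.4 m/s = 3500 s = 0.04051 d.
C = 23.26·exp(−1.2·0.04051) = 23.26·0.9526 = 22.16 mg/L.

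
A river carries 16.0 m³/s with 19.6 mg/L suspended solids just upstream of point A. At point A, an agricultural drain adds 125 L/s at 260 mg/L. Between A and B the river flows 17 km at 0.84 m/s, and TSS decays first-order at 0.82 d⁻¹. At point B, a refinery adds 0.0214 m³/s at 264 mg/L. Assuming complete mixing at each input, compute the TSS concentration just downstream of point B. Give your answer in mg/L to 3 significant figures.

125 L/s = 0.125 m³/s.
After input A: C = (16·19.6 + 0.125·260) / 16.12 = 21.46 mg/L.
Over the 17 km reach to input B (t = 2.024e+04 s = 0.2342 d), decay gives C = 21.46·exp(−0.82·0.2342) = 17.71 mg/L.
After input B: C = (16.12·17.71 + 0.0214·264) / 16.15 = 18.04 mg/L.

18.0 mg/L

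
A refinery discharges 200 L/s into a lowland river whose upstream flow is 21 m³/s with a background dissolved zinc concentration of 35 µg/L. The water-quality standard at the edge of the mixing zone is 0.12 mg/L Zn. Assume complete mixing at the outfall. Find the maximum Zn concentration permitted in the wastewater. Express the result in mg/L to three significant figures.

9.04 mg/L

200 L/s = 0.2 m³/s.
35 µg/L = 0.035 mg/L.
Mass balance: 0.12·21.2 = 0.2·Cₑ + 21·0.035.
Cₑ = (2.544 − 0.735) / 0.2 = 9.045 mg/L.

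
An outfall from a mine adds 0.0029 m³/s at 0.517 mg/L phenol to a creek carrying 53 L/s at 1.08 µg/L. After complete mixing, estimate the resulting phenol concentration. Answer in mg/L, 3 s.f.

0.0278 mg/L

53 L/s = 0.053 m³/s.
1.08 µg/L = 0.00108 mg/L.
Flow-weighted mixing gives C = (0.0029·0.517 + 0.053·0.00108) / (0.0029 + 0.053) = 0.001557/0.0559 = 0.02785 mg/L.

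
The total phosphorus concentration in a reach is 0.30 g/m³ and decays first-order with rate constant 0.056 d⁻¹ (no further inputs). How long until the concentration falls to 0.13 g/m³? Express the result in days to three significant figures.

t = ln(C₀/C)/k = ln(0.30/0.13)/0.056 = 0.8362/0.056 = 14.93 d.

14.9 d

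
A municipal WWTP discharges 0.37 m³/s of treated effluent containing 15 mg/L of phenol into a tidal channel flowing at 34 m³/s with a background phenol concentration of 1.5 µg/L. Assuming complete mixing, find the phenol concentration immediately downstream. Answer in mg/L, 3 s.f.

0.163 mg/L

1.5 µg/L = 0.0015 mg/L.
Conservation of mass across the mixing zone: C = (0.37·15 + 34·0.0015) / (0.37 + 34) = 5.601/34.37 = 0.163 mg/L.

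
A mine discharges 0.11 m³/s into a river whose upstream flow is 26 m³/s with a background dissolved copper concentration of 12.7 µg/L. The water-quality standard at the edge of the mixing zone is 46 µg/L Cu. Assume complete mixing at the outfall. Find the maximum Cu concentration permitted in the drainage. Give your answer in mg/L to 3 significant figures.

12.7 µg/L = 0.0127 mg/L.
46 µg/L = 0.046 mg/L.
Mass balance: 0.046·26.11 = 0.11·Cₑ + 26·0.0127.
Cₑ = (1.201 − 0.3302) / 0.11 = 7.917 mg/L.

7.92 mg/L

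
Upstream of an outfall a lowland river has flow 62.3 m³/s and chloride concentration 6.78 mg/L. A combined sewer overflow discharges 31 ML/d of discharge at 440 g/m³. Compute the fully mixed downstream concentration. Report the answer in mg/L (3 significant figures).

9.26 mg/L

31 ML/d = 0.3588 m³/s.
Conservation of mass across the mixing zone: C = (0.3588·440 + 62.3·6.78) / (0.3588 + 62.3) = 580.3/62.66 = 9.261 mg/L.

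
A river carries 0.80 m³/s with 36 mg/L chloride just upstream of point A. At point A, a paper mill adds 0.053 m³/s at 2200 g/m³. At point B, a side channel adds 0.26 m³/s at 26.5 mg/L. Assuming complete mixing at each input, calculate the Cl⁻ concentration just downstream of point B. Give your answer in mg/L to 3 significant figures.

After input A: C = (0.8·36 + 0.053·2200) / 0.853 = 170.5 mg/L.
After input B: C = (0.853·170.5 + 0.26·26.5) / 1.113 = 136.8 mg/L.

137 mg/L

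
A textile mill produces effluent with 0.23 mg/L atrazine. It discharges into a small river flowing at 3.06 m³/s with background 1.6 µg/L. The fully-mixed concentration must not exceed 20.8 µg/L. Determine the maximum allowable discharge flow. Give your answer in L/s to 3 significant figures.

281 L/s

1.6 µg/L = 0.0016 mg/L.
20.8 µg/L = 0.0208 mg/L.
Mass balance at complete mixing: C_std·(Q_w + Q_r) = Q_w·C_e + Q_r·C_b.
Rearranging, Q_w = Q_r·(C_std − C_b)/(C_e − C_std) = 3.06·(0.0208 − 0.0016) / (0.23 − 0.0208) = 0.2808 m³/s.
= 280.8 L/s.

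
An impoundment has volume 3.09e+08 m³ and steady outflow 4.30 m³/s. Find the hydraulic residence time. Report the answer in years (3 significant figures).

Q = 4.30 m³/s × 3.156e+07 s/yr = 1.357e+08 m³/yr.
Hydraulic residence time τ = V/Q = 3.09e+08/1.357e+08 = 2.277 yr.

2.28 yr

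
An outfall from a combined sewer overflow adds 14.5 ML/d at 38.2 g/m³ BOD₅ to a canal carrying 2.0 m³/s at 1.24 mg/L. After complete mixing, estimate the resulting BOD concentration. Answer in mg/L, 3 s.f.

14.5 ML/d = 0.1678 m³/s.
Flow-weighted mixing gives C = (0.1678·38.2 + 2·1.24) / (0.1678 + 2) = 8.891/2.168 = 4.101 mg/L.

4.10 mg/L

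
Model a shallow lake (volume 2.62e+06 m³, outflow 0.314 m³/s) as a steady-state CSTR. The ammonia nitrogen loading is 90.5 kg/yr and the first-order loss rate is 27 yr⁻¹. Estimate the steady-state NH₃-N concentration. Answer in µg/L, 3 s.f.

1.12 µg/L

Outflow Q = 0.314 m³/s × 3.156e+07 s/yr = 9.909e+06 m³/yr.
Steady-state CSTR mass balance: W = Q·C + k·V·C, so C = W/(Q + kV).
Q + kV = 9.909e+06 + 27·2.62e+06 = 8.065e+07 m³/yr.
C = 90.5/8.065e+07 = 1.122e-06 kg/m³ = 0.001122 mg/L = 1.122 µg/L.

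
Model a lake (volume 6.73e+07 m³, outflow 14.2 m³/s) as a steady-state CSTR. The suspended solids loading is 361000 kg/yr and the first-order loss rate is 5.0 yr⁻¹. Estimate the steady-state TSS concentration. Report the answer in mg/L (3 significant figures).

0.460 mg/L

Outflow Q = 14.2 m³/s × 3.156e+07 s/yr = 4.481e+08 m³/yr.
Steady-state CSTR mass balance: W = Q·C + k·V·C, so C = W/(Q + kV).
Q + kV = 4.481e+08 + 5.0·6.73e+07 = 7.846e+08 m³/yr.
C = 361000/7.846e+08 = 0.0004601 kg/m³ = 0.4601 mg/L.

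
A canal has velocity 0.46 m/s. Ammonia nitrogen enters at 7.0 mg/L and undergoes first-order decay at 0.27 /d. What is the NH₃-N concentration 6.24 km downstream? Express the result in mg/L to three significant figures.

6.71 mg/L

Travel time t = 6.24 km / 0.46 m/s = 6240/0.46 = 1.357e+04 s = 0.157 d.
First-order decay: C = 7.0·exp(−0.27·0.157) = 7.0·0.9585 = 6.709 mg/L.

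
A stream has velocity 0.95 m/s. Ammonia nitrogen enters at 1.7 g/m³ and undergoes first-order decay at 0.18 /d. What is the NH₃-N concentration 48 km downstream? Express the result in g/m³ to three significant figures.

1.53 g/m³

Travel time t = 48 km / 0.95 m/s = 4.8e+04/0.95 = 5.053e+04 s = 0.5848 d.
First-order decay: C = 1.7·exp(−0.18·0.5848) = 1.7·0.9001 = 1.53 g/m³.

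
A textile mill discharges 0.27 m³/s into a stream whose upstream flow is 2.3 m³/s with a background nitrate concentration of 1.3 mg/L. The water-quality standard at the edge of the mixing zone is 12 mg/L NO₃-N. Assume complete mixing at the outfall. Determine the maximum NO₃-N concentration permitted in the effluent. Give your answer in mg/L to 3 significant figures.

103 mg/L

Mass balance: 12·2.57 = 0.27·Cₑ + 2.3·1.3.
Cₑ = (30.84 − 2.99) / 0.27 = 103.1 mg/L.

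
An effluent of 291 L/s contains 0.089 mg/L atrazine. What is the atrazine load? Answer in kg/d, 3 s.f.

2.24 kg/d

291 L/s = 0.291 m³/s.
Mass flux = Q·C = 0.291 m³/s × 0.089 g/m³ = 0.0259 g/s.
= 0.0259 g/s × 86.4 = 2.238 kg/d.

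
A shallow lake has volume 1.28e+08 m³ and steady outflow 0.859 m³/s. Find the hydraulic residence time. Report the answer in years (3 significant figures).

Q = 0.859 m³/s × 3.156e+07 s/yr = 2.711e+07 m³/yr.
Hydraulic residence time τ = V/Q = 1.28e+08/2.711e+07 = 4.722 yr.

4.72 yr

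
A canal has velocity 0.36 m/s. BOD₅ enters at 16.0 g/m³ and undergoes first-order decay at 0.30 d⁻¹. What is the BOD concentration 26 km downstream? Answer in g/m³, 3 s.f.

Travel time t = 26 km / 0.36 m/s = 2.6e+04/0.36 = 7.222e+04 s = 0.8359 d.
First-order decay: C = 16.0·exp(−0.30·0.8359) = 16.0·0.7782 = 12.45 g/m³.

12.5 g/m³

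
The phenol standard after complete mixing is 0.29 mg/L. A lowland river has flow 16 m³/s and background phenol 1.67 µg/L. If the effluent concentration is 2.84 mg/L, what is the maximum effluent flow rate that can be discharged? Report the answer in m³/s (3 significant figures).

1.81 m³/s

1.67 µg/L = 0.00167 mg/L.
Mass balance at complete mixing: C_std·(Q_w + Q_r) = Q_w·C_e + Q_r·C_b.
Rearranging, Q_w = Q_r·(C_std − C_b)/(C_e − C_std) = 16·(0.29 − 0.00167) / (2.84 − 0.29) = 1.809 m³/s.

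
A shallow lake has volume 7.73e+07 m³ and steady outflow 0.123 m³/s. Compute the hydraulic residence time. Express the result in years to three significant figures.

19.9 yr

Q = 0.123 m³/s × 3.156e+07 s/yr = 3.882e+06 m³/yr.
Hydraulic residence time τ = V/Q = 7.73e+07/3.882e+06 = 19.91 yr.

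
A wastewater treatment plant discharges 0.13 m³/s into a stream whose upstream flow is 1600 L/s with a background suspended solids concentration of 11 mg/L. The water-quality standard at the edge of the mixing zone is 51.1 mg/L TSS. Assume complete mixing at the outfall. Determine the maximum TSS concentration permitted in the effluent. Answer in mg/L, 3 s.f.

545 mg/L

1600 L/s = 1.6 m³/s.
Mass balance: 51.1·1.73 = 0.13·Cₑ + 1.6·11.
Cₑ = (88.4 − 17.6) / 0.13 = 544.6 mg/L.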